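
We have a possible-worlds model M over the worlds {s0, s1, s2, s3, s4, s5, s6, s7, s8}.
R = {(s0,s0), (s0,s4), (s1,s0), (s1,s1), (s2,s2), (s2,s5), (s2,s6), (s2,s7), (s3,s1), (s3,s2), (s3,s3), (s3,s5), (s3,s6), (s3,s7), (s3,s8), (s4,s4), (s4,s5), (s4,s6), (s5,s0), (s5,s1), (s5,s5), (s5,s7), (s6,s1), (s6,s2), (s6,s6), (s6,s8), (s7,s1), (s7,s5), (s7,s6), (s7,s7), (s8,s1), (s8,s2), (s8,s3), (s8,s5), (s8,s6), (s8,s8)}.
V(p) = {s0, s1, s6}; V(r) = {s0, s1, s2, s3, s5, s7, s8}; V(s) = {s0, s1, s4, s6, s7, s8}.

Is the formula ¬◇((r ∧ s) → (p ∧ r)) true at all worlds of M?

No

Let φ = ¬◇((r ∧ s) → (p ∧ r)). Evaluate φ at each world:
  s0 (successors {s0, s4}): φ is false.
  s1 (successors {s0, s1}): φ is false.
  s2 (successors {s2, s5, s6, s7}): φ is false.
  s3 (successors {s1, s2, s3, s5, s6, s7, s8}): φ is false.
  s4 (successors {s4, s5, s6}): φ is false.
  s5 (successors {s0, s1, s5, s7}): φ is false.
  s6 (successors {s1, s2, s6, s8}): φ is false.
  s7 (successors {s1, s5, s6, s7}): φ is false.
  s8 (successors {s1, s2, s3, s5, s6, s8}): φ is false.
Detail at s0 (counterexample):
  At s0: ◇((r ∧ s) → (p ∧ r)) is true, so ¬◇((r ∧ s) → (p ∧ r)) is false.
    At s0: ◇((r ∧ s) → (p ∧ r)) requires (r ∧ s) → (p ∧ r) at some successor in {s0, s4}.
      (r ∧ s) → (p ∧ r) holds at s0, so ◇((r ∧ s) → (p ∧ r)) is true at s0.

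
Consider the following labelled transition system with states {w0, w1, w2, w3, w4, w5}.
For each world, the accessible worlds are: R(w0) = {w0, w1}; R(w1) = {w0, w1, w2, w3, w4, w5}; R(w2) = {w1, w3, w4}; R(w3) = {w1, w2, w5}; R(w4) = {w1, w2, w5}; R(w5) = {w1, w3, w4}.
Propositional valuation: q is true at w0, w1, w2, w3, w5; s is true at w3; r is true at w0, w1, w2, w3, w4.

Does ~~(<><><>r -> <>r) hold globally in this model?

Let φ = ~~(<><><>r -> <>r). Evaluate φ at each world:
  w0 (successors {w0, w1}): φ is true.
  w1 (successors {w0, w1, w2, w3, w4, w5}): φ is true.
  w2 (successors {w1, w3, w4}): φ is true.
  w3 (successors {w1, w2, w5}): φ is true.
  w4 (successors {w1, w2, w5}): φ is true.
  w5 (successors {w1, w3, w4}): φ is true.
For instance, at w0:
  At w0: ~(<><><>r -> <>r) is false, so ~~(<><><>r -> <>r) is true.
    At w0: <><><>r -> <>r is true, so ~(<><><>r -> <>r) is false.
      At w0: <><><>r is true, <>r is true, so <><><>r -> <>r is true.

Yes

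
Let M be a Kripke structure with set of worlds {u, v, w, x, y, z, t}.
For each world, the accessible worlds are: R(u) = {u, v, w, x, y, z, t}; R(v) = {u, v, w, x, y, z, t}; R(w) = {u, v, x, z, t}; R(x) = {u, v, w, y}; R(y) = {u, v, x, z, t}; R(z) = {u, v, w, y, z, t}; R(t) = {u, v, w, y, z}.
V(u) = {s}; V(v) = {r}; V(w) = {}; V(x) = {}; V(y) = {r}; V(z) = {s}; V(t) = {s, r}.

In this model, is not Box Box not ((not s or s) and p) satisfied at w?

No

At w: Box Box not ((not s or s) and p) is true, so not Box Box not ((not s or s) and p) is false.
  At w: Box Box not ((not s or s) and p) requires Box not ((not s or s) and p) at every successor {u, v, x, z, t}.
    At u: Box not ((not s or s) and p) is true.
    At v: Box not ((not s or s) and p) is true.
    At x: Box not ((not s or s) and p) is true.
    At z: Box not ((not s or s) and p) is true.
    At t: Box not ((not s or s) and p) is true.
  So Box Box not ((not s or s) and p) is true at w.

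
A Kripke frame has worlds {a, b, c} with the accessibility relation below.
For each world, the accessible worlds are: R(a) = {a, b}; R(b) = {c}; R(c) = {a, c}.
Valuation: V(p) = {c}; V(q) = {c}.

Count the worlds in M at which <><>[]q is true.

2

Let φ = <><>[]q. Evaluate φ at each world:
  a (successors {a, b}): φ is true.
  b (successors {c}): φ is false.
  c (successors {a, c}): φ is true.
For instance, at c:
  At c: <><>[]q requires <>[]q at some successor in {a, c}.
    <>[]q holds at a, so <><>[]q is true at c.
      At a: <>[]q requires []q at some successor in {a, b}.
        []q holds at b, so <>[]q is true at a.
Satisfying worlds: {a, c}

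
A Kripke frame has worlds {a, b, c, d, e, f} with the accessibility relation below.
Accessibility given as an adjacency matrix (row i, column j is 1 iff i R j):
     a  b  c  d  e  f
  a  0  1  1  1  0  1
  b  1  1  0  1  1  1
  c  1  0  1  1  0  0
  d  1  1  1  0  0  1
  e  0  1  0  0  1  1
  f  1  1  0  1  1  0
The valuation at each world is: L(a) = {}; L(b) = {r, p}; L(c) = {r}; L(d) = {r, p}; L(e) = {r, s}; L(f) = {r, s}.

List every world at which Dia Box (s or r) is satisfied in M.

Let φ = Dia Box (s or r). Evaluate φ at each world:
  a (successors {b, c, d, f}): φ is false.
  b (successors {a, b, d, e, f}): φ is true.
  c (successors {a, c, d}): φ is true.
  d (successors {a, b, c, f}): φ is true.
  e (successors {b, e, f}): φ is true.
  f (successors {a, b, d, e}): φ is true.
For instance, at f:
  At f: Dia Box (s or r) requires Box (s or r) at some successor in {a, b, d, e}.
    Box (s or r) holds at a, so Dia Box (s or r) is true at f.
      At a: Box (s or r) requires s or r at every successor {b, c, d, f}.
        At b: s or r is true.
        At c: s or r is true.
        At d: s or r is true.
        At f: s or r is true.
      So Box (s or r) is true at a.
Satisfying worlds: {b, c, d, e, f}

b, c, d, e, f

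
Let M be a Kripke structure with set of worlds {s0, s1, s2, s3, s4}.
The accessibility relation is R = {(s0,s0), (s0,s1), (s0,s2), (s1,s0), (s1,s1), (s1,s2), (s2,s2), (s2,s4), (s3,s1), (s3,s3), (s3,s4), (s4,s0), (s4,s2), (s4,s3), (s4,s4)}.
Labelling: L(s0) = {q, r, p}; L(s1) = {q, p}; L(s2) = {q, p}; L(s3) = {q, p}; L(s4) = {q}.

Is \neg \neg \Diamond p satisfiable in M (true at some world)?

Let φ = \neg \neg \Diamond p. Evaluate φ at each world:
  s0 (successors {s0, s1, s2}): φ is true.
  s1 (successors {s0, s1, s2}): φ is true.
  s2 (successors {s2, s4}): φ is true.
  s3 (successors {s1, s3, s4}): φ is true.
  s4 (successors {s0, s2, s3, s4}): φ is true.
Detail at s0 (witness):
  At s0: \neg \Diamond p is false, so \neg \neg \Diamond p is true.
    At s0: \Diamond p is true, so \neg \Diamond p is false.
      At s0: \Diamond p requires p at some successor in {s0, s1, s2}.
        p holds at s0, so \Diamond p is true at s0.

Yes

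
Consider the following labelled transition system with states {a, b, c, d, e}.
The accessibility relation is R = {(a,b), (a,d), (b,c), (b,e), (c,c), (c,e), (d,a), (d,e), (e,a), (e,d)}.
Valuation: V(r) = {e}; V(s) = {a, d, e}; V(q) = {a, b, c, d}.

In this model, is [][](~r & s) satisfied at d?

At d: [][](~r & s) requires [](~r & s) at every successor {a, e}.
  [](~r & s) fails at a, so [][](~r & s) is false at d.
    At a: [](~r & s) requires ~r & s at every successor {b, d}.
      ~r & s fails at b, so [](~r & s) is false at a.

No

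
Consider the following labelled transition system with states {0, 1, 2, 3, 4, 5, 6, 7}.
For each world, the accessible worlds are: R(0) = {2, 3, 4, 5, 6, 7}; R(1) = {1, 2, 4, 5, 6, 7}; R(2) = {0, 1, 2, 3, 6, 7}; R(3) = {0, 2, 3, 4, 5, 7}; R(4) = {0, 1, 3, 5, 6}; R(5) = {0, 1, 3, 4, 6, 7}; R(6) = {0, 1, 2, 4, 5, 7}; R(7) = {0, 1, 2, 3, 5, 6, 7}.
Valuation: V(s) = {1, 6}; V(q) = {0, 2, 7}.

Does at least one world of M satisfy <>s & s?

Let φ = <>s & s. Evaluate φ at each world:
  0 (successors {2, 3, 4, 5, 6, 7}): φ is false.
  1 (successors {1, 2, 4, 5, 6, 7}): φ is true.
  2 (successors {0, 1, 2, 3, 6, 7}): φ is false.
  3 (successors {0, 2, 3, 4, 5, 7}): φ is false.
  4 (successors {0, 1, 3, 5, 6}): φ is false.
  5 (successors {0, 1, 3, 4, 6, 7}): φ is false.
  6 (successors {0, 1, 2, 4, 5, 7}): φ is true.
  7 (successors {0, 1, 2, 3, 5, 6, 7}): φ is false.
Detail at 1 (witness):
  At 1: <>s is true, s is true, so <>s & s is true.
    At 1: <>s requires s at some successor in {1, 2, 4, 5, 6, 7}.
      s holds at 1, so <>s is true at 1.

Yes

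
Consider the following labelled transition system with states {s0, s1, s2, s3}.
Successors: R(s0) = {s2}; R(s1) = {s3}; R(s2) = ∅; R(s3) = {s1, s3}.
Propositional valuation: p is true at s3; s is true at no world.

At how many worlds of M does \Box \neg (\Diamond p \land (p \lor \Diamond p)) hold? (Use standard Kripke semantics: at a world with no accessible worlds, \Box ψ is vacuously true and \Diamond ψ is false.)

2

Let φ = \Box \neg (\Diamond p \land (p \lor \Diamond p)). Evaluate φ at each world:
  s0 (successors {s2}): φ is true.
  s1 (successors {s3}): φ is false.
  s2 (successors ∅): φ is true.
  s3 (successors {s1, s3}): φ is false.
For instance, at s1:
  At s1: \Box \neg (\Diamond p \land (p \lor \Diamond p)) requires \neg (\Diamond p \land (p \lor \Diamond p)) at every successor {s3}.
    \neg (\Diamond p \land (p \lor \Diamond p)) fails at s3, so \Box \neg (\Diamond p \land (p \lor \Diamond p)) is false at s1.
      At s3: \Diamond p \land (p \lor \Diamond p) is true, so \neg (\Diamond p \land (p \lor \Diamond p)) is false.
Satisfying worlds: {s0, s2}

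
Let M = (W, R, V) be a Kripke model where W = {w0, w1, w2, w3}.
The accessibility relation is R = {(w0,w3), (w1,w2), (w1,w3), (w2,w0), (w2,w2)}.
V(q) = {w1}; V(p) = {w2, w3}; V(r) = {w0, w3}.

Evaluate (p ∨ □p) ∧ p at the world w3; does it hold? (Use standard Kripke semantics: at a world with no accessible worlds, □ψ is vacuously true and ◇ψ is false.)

Recall that □ψ holds at a world iff ψ holds at every accessible world, and ◇ψ holds iff ψ holds at some accessible world.
At w3: p ∨ □p is true, p is true, so (p ∨ □p) ∧ p is true.
  At w3: p is true, □p is true, so p ∨ □p is true.
    At w3: no accessible worlds, so □p holds vacuously.

Yes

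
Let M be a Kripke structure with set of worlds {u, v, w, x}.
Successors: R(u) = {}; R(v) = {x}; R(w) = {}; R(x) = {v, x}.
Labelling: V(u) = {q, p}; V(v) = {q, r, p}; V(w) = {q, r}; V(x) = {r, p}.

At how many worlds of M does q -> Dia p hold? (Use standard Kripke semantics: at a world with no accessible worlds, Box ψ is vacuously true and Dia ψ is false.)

2

Recall that Dia ψ holds at a world iff ψ holds at some accessible world.
Let φ = q -> Dia p. Evaluate φ at each world:
  u (successors ∅): φ is false.
  v (successors {x}): φ is true.
  w (successors ∅): φ is false.
  x (successors {v, x}): φ is true.
For instance, at x:
  At x: q is false, Dia p is true, so q -> Dia p is true.
    At x: Dia p requires p at some successor in {v, x}.
      p holds at v, so Dia p is true at x.
Satisfying worlds: {v, x}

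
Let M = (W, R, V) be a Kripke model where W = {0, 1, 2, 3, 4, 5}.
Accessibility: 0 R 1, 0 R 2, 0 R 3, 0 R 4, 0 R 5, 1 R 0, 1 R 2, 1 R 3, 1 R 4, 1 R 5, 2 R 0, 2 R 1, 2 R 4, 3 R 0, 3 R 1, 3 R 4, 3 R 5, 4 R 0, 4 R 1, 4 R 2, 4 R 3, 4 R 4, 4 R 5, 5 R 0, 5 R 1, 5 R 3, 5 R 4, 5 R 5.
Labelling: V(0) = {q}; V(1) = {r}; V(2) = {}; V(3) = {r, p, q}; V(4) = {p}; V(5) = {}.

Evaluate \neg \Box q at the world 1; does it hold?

At 1: \Box q is false, so \neg \Box q is true.
  At 1: \Box q requires q at every successor {0, 2, 3, 4, 5}.
    q fails at 2, so \Box q is false at 1.

Yes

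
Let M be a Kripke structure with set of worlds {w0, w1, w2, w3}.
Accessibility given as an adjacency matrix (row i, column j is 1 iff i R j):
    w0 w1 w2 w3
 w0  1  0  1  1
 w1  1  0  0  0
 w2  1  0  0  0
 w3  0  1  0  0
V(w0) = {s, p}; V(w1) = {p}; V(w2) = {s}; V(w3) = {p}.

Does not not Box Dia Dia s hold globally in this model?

Let φ = not not Box Dia Dia s. Evaluate φ at each world:
  w0 (successors {w0, w2, w3}): φ is true.
  w1 (successors {w0}): φ is true.
  w2 (successors {w0}): φ is true.
  w3 (successors {w1}): φ is true.
For instance, at w0:
  At w0: not Box Dia Dia s is false, so not not Box Dia Dia s is true.
    At w0: Box Dia Dia s is true, so not Box Dia Dia s is false.
      At w0: Box Dia Dia s requires Dia Dia s at every successor {w0, w2, w3}.
        At w0: Dia Dia s is true.
        At w2: Dia Dia s is true.
        At w3: Dia Dia s is true.
      So Box Dia Dia s is true at w0.

Yes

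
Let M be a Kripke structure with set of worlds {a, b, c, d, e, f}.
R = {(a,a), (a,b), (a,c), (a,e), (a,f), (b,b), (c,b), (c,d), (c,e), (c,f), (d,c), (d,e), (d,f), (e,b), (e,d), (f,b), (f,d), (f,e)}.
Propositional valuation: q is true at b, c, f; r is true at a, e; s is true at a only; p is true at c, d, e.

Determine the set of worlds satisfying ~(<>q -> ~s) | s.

a

Let φ = ~(<>q -> ~s) | s. Evaluate φ at each world:
  a (successors {a, b, c, e, f}): φ is true.
  b (successors {b}): φ is false.
  c (successors {b, d, e, f}): φ is false.
  d (successors {c, e, f}): φ is false.
  e (successors {b, d}): φ is false.
  f (successors {b, d, e}): φ is false.
For instance, at b:
  At b: ~(<>q -> ~s) is false, s is false, so ~(<>q -> ~s) | s is false.
    At b: <>q -> ~s is true, so ~(<>q -> ~s) is false.
      At b: <>q is true, ~s is true, so <>q -> ~s is true.
Satisfying worlds: {a}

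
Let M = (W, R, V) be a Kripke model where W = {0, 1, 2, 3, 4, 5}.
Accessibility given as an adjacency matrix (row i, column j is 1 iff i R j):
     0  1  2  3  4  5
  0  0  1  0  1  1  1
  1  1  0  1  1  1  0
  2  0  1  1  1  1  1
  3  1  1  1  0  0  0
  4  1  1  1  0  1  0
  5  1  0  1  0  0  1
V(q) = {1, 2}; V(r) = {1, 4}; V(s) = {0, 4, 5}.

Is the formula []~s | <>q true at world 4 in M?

At 4: []~s is false, <>q is true, so []~s | <>q is true.
  At 4: []~s requires ~s at every successor {0, 1, 2, 4}.
    ~s fails at 0, so []~s is false at 4.
  At 4: <>q requires q at some successor in {0, 1, 2, 4}.
    q holds at 1, so <>q is true at 4.

Yes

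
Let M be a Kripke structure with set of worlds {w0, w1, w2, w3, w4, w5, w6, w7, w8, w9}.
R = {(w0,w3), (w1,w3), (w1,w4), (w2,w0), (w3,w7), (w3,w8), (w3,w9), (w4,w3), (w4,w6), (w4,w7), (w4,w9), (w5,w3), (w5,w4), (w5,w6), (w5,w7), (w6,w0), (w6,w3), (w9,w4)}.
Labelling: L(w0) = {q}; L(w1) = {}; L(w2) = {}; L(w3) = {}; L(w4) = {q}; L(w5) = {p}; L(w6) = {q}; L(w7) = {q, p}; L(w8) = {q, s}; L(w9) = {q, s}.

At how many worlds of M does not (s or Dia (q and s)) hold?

6

Recall that Dia ψ holds at a world iff ψ holds at some accessible world.
Let φ = not (s or Dia (q and s)). Evaluate φ at each world:
  w0 (successors {w3}): φ is true.
  w1 (successors {w3, w4}): φ is true.
  w2 (successors {w0}): φ is true.
  w3 (successors {w7, w8, w9}): φ is false.
  w4 (successors {w3, w6, w7, w9}): φ is false.
  w5 (successors {w3, w4, w6, w7}): φ is true.
  w6 (successors {w0, w3}): φ is true.
  w7 (successors ∅): φ is true.
  w8 (successors ∅): φ is false.
  w9 (successors {w4}): φ is false.
For instance, at w9:
  At w9: s or Dia (q and s) is true, so not (s or Dia (q and s)) is false.
    At w9: s is true, Dia (q and s) is false, so s or Dia (q and s) is true.
      At w9: Dia (q and s) requires q and s at some successor in {w4}.
        At w4: q and s is false.
      So Dia (q and s) is false at w9.
Satisfying worlds: {w0, w1, w2, w5, w6, w7}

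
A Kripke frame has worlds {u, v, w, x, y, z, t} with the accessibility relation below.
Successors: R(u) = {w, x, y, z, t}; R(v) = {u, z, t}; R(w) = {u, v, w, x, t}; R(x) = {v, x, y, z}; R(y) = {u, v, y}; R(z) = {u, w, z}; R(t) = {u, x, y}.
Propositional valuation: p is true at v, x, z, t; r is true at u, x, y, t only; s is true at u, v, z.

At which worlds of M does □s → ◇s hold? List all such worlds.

u, v, w, x, y, z, t

Let φ = □s → ◇s. Evaluate φ at each world:
  u (successors {w, x, y, z, t}): φ is true.
  v (successors {u, z, t}): φ is true.
  w (successors {u, v, w, x, t}): φ is true.
  x (successors {v, x, y, z}): φ is true.
  y (successors {u, v, y}): φ is true.
  z (successors {u, w, z}): φ is true.
  t (successors {u, x, y}): φ is true.
For instance, at t:
  At t: □s is false, ◇s is true, so □s → ◇s is true.
    At t: □s requires s at every successor {u, x, y}.
      s fails at x, so □s is false at t.
    At t: ◇s requires s at some successor in {u, x, y}.
      s holds at u, so ◇s is true at t.
Satisfying worlds: {u, v, w, x, y, z, t}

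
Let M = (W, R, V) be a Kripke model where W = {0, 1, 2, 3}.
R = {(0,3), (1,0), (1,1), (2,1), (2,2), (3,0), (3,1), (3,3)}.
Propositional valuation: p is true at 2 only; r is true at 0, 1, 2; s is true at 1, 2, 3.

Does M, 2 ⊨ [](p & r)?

At 2: [](p & r) requires p & r at every successor {1, 2}.
  p & r fails at 1, so [](p & r) is false at 2.

No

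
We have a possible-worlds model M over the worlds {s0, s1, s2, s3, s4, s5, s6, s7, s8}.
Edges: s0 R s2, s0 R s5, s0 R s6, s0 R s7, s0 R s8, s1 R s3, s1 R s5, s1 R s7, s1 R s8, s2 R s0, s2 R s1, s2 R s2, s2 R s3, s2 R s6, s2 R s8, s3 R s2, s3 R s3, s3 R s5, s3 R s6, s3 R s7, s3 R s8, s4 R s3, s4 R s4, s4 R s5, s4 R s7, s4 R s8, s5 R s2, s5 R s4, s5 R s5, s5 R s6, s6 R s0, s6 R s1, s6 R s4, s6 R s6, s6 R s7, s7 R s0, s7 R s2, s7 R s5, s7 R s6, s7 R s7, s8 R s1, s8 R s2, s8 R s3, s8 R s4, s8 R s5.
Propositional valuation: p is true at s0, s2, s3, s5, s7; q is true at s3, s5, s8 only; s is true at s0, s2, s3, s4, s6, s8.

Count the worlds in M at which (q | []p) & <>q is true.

Recall that []ψ holds at a world iff ψ holds at every accessible world, and <>ψ holds iff ψ holds at some accessible world.
Let φ = (q | []p) & <>q. Evaluate φ at each world:
  s0 (successors {s2, s5, s6, s7, s8}): φ is false.
  s1 (successors {s3, s5, s7, s8}): φ is false.
  s2 (successors {s0, s1, s2, s3, s6, s8}): φ is false.
  s3 (successors {s2, s3, s5, s6, s7, s8}): φ is true.
  s4 (successors {s3, s4, s5, s7, s8}): φ is false.
  s5 (successors {s2, s4, s5, s6}): φ is true.
  s6 (successors {s0, s1, s4, s6, s7}): φ is false.
  s7 (successors {s0, s2, s5, s6, s7}): φ is false.
  s8 (successors {s1, s2, s3, s4, s5}): φ is true.
For instance, at s8:
  At s8: q | []p is true, <>q is true, so (q | []p) & <>q is true.
    At s8: q is true, []p is false, so q | []p is true.
      At s8: []p requires p at every successor {s1, s2, s3, s4, s5}.
        p fails at s1, so []p is false at s8.
    At s8: <>q requires q at some successor in {s1, s2, s3, s4, s5}.
      q holds at s3, so <>q is true at s8.
Satisfying worlds: {s3, s5, s8}

3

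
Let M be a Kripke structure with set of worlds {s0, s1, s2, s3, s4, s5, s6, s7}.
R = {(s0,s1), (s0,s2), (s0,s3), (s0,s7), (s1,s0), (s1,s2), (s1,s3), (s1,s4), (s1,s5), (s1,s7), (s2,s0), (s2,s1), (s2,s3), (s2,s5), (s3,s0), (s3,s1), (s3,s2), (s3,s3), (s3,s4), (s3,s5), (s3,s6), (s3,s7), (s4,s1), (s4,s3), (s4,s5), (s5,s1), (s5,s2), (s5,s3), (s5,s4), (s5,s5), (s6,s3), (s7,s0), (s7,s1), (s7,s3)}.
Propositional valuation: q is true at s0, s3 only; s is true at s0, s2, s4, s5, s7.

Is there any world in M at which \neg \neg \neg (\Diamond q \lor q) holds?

No

Let φ = \neg \neg \neg (\Diamond q \lor q). Evaluate φ at each world:
  s0 (successors {s1, s2, s3, s7}): φ is false.
  s1 (successors {s0, s2, s3, s4, s5, s7}): φ is false.
  s2 (successors {s0, s1, s3, s5}): φ is false.
  s3 (successors {s0, s1, s2, s3, s4, s5, s6, s7}): φ is false.
  s4 (successors {s1, s3, s5}): φ is false.
  s5 (successors {s1, s2, s3, s4, s5}): φ is false.
  s6 (successors {s3}): φ is false.
  s7 (successors {s0, s1, s3}): φ is false.
For instance, at s0:
  At s0: \neg \neg (\Diamond q \lor q) is true, so \neg \neg \neg (\Diamond q \lor q) is false.
    At s0: \neg (\Diamond q \lor q) is false, so \neg \neg (\Diamond q \lor q) is true.
      At s0: \Diamond q \lor q is true, so \neg (\Diamond q \lor q) is false.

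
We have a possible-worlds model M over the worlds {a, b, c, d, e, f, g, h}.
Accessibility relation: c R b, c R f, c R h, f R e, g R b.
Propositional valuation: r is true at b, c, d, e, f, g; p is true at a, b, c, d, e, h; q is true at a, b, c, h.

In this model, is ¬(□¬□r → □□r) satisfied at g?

No

Recall that □ψ holds at a world iff ψ holds at every accessible world, and ◇ψ holds iff ψ holds at some accessible world.
At g: □¬□r → □□r is true, so ¬(□¬□r → □□r) is false.
  At g: □¬□r is false, □□r is true, so □¬□r → □□r is true.
    At g: □¬□r requires ¬□r at every successor {b}.
      ¬□r fails at b, so □¬□r is false at g.
    At g: □□r requires □r at every successor {b}.
      At b: □r is true.
    So □□r is true at g.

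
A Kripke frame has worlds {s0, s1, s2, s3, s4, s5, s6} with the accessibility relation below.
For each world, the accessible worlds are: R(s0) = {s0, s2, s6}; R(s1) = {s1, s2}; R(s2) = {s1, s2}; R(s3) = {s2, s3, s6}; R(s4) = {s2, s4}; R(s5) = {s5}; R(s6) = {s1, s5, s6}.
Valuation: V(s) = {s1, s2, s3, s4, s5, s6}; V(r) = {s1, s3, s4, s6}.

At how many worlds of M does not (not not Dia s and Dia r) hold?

Let φ = not (not not Dia s and Dia r). Evaluate φ at each world:
  s0 (successors {s0, s2, s6}): φ is false.
  s1 (successors {s1, s2}): φ is false.
  s2 (successors {s1, s2}): φ is false.
  s3 (successors {s2, s3, s6}): φ is false.
  s4 (successors {s2, s4}): φ is false.
  s5 (successors {s5}): φ is true.
  s6 (successors {s1, s5, s6}): φ is false.
For instance, at s3:
  At s3: not not Dia s and Dia r is true, so not (not not Dia s and Dia r) is false.
    At s3: not not Dia s is true, Dia r is true, so not not Dia s and Dia r is true.
      At s3: not Dia s is false, so not not Dia s is true.
      At s3: Dia r requires r at some successor in {s2, s3, s6}.
        r holds at s3, so Dia r is true at s3.
Satisfying worlds: {s5}

1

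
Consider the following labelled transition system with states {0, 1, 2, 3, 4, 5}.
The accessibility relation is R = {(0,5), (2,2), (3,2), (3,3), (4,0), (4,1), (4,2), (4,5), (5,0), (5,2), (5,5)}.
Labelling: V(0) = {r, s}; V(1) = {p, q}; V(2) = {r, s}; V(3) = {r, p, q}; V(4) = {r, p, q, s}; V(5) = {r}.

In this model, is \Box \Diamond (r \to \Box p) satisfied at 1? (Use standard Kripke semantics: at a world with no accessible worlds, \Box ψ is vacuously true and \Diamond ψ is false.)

At 1: no accessible worlds, so \Box \Diamond (r \to \Box p) holds vacuously.

Yes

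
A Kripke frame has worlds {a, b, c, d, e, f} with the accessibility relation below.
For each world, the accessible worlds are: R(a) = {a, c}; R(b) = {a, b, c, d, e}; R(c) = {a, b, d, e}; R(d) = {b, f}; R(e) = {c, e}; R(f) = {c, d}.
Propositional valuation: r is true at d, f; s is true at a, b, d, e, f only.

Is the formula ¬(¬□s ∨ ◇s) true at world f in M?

Recall that □ψ holds at a world iff ψ holds at every accessible world, and ◇ψ holds iff ψ holds at some accessible world.
At f: ¬□s ∨ ◇s is true, so ¬(¬□s ∨ ◇s) is false.
  At f: ¬□s is true, ◇s is true, so ¬□s ∨ ◇s is true.
    At f: □s is false, so ¬□s is true.
      At f: □s requires s at every successor {c, d}.
        s fails at c, so □s is false at f.
    At f: ◇s requires s at some successor in {c, d}.
      s holds at d, so ◇s is true at f.

No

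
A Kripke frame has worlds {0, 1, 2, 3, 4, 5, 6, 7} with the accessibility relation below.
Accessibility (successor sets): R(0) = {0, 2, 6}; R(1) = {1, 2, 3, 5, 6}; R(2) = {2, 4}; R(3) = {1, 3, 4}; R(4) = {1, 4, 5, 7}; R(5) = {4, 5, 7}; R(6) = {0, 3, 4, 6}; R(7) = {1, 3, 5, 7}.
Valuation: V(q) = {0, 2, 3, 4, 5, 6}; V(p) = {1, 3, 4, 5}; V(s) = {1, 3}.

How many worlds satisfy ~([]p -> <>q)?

0

Recall that []ψ holds at a world iff ψ holds at every accessible world, and <>ψ holds iff ψ holds at some accessible world.
Let φ = ~([]p -> <>q). Evaluate φ at each world:
  0 (successors {0, 2, 6}): φ is false.
  1 (successors {1, 2, 3, 5, 6}): φ is false.
  2 (successors {2, 4}): φ is false.
  3 (successors {1, 3, 4}): φ is false.
  4 (successors {1, 4, 5, 7}): φ is false.
  5 (successors {4, 5, 7}): φ is false.
  6 (successors {0, 3, 4, 6}): φ is false.
  7 (successors {1, 3, 5, 7}): φ is false.
For instance, at 5:
  At 5: []p -> <>q is true, so ~([]p -> <>q) is false.
    At 5: []p is false, <>q is true, so []p -> <>q is true.
      At 5: []p requires p at every successor {4, 5, 7}.
        p fails at 7, so []p is false at 5.
      At 5: <>q requires q at some successor in {4, 5, 7}.
        q holds at 4, so <>q is true at 5.
Satisfying worlds: none.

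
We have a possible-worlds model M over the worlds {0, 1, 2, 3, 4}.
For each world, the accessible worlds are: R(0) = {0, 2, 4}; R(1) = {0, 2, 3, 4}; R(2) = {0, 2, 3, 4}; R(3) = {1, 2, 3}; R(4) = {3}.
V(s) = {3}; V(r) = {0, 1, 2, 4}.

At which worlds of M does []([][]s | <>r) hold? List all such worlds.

Recall that []ψ holds at a world iff ψ holds at every accessible world, and <>ψ holds iff ψ holds at some accessible world.
Let φ = []([][]s | <>r). Evaluate φ at each world:
  0 (successors {0, 2, 4}): φ is false.
  1 (successors {0, 2, 3, 4}): φ is false.
  2 (successors {0, 2, 3, 4}): φ is false.
  3 (successors {1, 2, 3}): φ is true.
  4 (successors {3}): φ is true.
For instance, at 0:
  At 0: []([][]s | <>r) requires [][]s | <>r at every successor {0, 2, 4}.
    [][]s | <>r fails at 4, so []([][]s | <>r) is false at 0.
      At 4: [][]s is false, <>r is false, so [][]s | <>r is false.
Satisfying worlds: {3, 4}

3, 4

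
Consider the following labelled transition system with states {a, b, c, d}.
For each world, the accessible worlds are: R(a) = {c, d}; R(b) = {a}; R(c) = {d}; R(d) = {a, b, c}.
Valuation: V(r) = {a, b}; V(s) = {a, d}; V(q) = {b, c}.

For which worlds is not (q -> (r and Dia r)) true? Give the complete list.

c

Recall that Dia ψ holds at a world iff ψ holds at some accessible world.
Let φ = not (q -> (r and Dia r)). Evaluate φ at each world:
  a (successors {c, d}): φ is false.
  b (successors {a}): φ is false.
  c (successors {d}): φ is true.
  d (successors {a, b, c}): φ is false.
For instance, at d:
  At d: q -> (r and Dia r) is true, so not (q -> (r and Dia r)) is false.
    At d: q is false, r and Dia r is false, so q -> (r and Dia r) is true.
      At d: r is false, Dia r is true, so r and Dia r is false.
Satisfying worlds: {c}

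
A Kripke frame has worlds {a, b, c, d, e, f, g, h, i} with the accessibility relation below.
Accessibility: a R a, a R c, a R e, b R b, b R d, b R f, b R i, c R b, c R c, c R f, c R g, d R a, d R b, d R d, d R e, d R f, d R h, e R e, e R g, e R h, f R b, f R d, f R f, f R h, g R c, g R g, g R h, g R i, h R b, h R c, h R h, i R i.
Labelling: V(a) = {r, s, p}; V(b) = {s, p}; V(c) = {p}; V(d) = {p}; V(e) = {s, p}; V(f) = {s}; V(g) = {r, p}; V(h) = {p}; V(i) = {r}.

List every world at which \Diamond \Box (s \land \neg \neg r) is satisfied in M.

none

Let φ = \Diamond \Box (s \land \neg \neg r). Evaluate φ at each world:
  a (successors {a, c, e}): φ is false.
  b (successors {b, d, f, i}): φ is false.
  c (successors {b, c, f, g}): φ is false.
  d (successors {a, b, d, e, f, h}): φ is false.
  e (successors {e, g, h}): φ is false.
  f (successors {b, d, f, h}): φ is false.
  g (successors {c, g, h, i}): φ is false.
  h (successors {b, c, h}): φ is false.
  i (successors {i}): φ is false.
For instance, at a:
  At a: \Diamond \Box (s \land \neg \neg r) requires \Box (s \land \neg \neg r) at some successor in {a, c, e}.
    At a: \Box (s \land \neg \neg r) is false.
    At c: \Box (s \land \neg \neg r) is false.
    At e: \Box (s \land \neg \neg r) is false.
  So \Diamond \Box (s \land \neg \neg r) is false at a.
Satisfying worlds: none.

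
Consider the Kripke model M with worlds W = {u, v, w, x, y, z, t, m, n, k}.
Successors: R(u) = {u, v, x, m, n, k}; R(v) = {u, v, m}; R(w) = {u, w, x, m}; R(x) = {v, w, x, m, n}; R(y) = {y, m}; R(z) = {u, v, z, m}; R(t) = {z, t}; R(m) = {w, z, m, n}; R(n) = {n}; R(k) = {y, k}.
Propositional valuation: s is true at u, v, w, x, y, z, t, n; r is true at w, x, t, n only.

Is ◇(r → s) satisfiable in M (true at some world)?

Let φ = ◇(r → s). Evaluate φ at each world:
  u (successors {u, v, x, m, n, k}): φ is true.
  v (successors {u, v, m}): φ is true.
  w (successors {u, w, x, m}): φ is true.
  x (successors {v, w, x, m, n}): φ is true.
  y (successors {y, m}): φ is true.
  z (successors {u, v, z, m}): φ is true.
  t (successors {z, t}): φ is true.
  m (successors {w, z, m, n}): φ is true.
  n (successors {n}): φ is true.
  k (successors {y, k}): φ is true.
Detail at u (witness):
  At u: ◇(r → s) requires r → s at some successor in {u, v, x, m, n, k}.
    r → s holds at u, so ◇(r → s) is true at u.

Yes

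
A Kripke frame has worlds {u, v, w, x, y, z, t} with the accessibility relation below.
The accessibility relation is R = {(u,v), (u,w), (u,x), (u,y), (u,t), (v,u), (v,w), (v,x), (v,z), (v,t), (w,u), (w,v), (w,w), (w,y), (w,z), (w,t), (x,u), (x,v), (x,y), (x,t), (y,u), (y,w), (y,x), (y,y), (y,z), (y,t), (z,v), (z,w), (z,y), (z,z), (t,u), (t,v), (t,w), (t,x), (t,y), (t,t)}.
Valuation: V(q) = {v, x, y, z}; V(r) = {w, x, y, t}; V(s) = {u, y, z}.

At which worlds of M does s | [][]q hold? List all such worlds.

Let φ = s | [][]q. Evaluate φ at each world:
  u (successors {v, w, x, y, t}): φ is true.
  v (successors {u, w, x, z, t}): φ is false.
  w (successors {u, v, w, y, z, t}): φ is false.
  x (successors {u, v, y, t}): φ is false.
  y (successors {u, w, x, y, z, t}): φ is true.
  z (successors {v, w, y, z}): φ is true.
  t (successors {u, v, w, x, y, t}): φ is false.
For instance, at y:
  At y: s is true, [][]q is false, so s | [][]q is true.
    At y: [][]q requires []q at every successor {u, w, x, y, z, t}.
      []q fails at u, so [][]q is false at y.
Satisfying worlds: {u, y, z}

u, y, z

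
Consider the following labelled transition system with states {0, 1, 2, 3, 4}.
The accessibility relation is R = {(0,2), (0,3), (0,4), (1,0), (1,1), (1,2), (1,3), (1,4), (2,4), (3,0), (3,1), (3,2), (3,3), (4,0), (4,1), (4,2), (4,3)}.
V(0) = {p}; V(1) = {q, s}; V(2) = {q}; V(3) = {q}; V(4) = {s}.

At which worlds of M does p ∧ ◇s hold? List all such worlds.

0

Let φ = p ∧ ◇s. Evaluate φ at each world:
  0 (successors {2, 3, 4}): φ is true.
  1 (successors {0, 1, 2, 3, 4}): φ is false.
  2 (successors {4}): φ is false.
  3 (successors {0, 1, 2, 3}): φ is false.
  4 (successors {0, 1, 2, 3}): φ is false.
For instance, at 1:
  At 1: p is false, ◇s is true, so p ∧ ◇s is false.
    At 1: ◇s requires s at some successor in {0, 1, 2, 3, 4}.
      s holds at 1, so ◇s is true at 1.
Satisfying worlds: {0}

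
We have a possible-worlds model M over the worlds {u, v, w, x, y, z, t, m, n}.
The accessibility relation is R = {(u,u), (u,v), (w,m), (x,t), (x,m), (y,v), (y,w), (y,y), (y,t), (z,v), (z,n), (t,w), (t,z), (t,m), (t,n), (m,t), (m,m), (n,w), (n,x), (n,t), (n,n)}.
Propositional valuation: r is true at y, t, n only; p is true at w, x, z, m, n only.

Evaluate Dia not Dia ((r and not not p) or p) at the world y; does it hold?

Yes

Recall that Dia ψ holds at a world iff ψ holds at some accessible world.
At y: Dia not Dia ((r and not not p) or p) requires not Dia ((r and not not p) or p) at some successor in {v, w, y, t}.
  not Dia ((r and not not p) or p) holds at v, so Dia not Dia ((r and not not p) or p) is true at y.
    At v: Dia ((r and not not p) or p) is false, so not Dia ((r and not not p) or p) is true.
      At v: no accessible worlds, so Dia ((r and not not p) or p) is false.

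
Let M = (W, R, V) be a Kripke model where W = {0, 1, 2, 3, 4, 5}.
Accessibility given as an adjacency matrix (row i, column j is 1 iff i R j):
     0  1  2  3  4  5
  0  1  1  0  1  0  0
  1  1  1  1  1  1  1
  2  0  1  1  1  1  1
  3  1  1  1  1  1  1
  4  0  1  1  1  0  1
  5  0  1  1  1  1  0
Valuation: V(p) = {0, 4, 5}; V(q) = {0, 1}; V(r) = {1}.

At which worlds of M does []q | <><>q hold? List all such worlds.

0, 1, 2, 3, 4, 5

Let φ = []q | <><>q. Evaluate φ at each world:
  0 (successors {0, 1, 3}): φ is true.
  1 (successors {0, 1, 2, 3, 4, 5}): φ is true.
  2 (successors {1, 2, 3, 4, 5}): φ is true.
  3 (successors {0, 1, 2, 3, 4, 5}): φ is true.
  4 (successors {1, 2, 3, 5}): φ is true.
  5 (successors {1, 2, 3, 4}): φ is true.
For instance, at 2:
  At 2: []q is false, <><>q is true, so []q | <><>q is true.
    At 2: []q requires q at every successor {1, 2, 3, 4, 5}.
      q fails at 2, so []q is false at 2.
    At 2: <><>q requires <>q at some successor in {1, 2, 3, 4, 5}.
      <>q holds at 1, so <><>q is true at 2.
Satisfying worlds: {0, 1, 2, 3, 4, 5}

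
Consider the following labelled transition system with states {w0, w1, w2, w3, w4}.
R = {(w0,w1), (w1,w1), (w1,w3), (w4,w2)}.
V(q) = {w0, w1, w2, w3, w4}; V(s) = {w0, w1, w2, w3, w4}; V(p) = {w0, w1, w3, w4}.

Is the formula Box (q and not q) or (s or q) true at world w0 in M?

Yes

At w0: Box (q and not q) is false, s or q is true, so Box (q and not q) or (s or q) is true.
  At w0: Box (q and not q) requires q and not q at every successor {w1}.
    q and not q fails at w1, so Box (q and not q) is false at w0.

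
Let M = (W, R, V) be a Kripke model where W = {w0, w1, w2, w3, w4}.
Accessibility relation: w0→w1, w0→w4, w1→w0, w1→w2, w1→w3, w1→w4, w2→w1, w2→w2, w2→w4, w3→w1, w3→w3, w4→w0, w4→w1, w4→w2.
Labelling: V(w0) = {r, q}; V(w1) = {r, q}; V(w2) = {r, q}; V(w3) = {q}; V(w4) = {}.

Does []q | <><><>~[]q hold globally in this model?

Let φ = []q | <><><>~[]q. Evaluate φ at each world:
  w0 (successors {w1, w4}): φ is true.
  w1 (successors {w0, w2, w3, w4}): φ is true.
  w2 (successors {w1, w2, w4}): φ is true.
  w3 (successors {w1, w3}): φ is true.
  w4 (successors {w0, w1, w2}): φ is true.
For instance, at w2:
  At w2: []q is false, <><><>~[]q is true, so []q | <><><>~[]q is true.
    At w2: []q requires q at every successor {w1, w2, w4}.
      q fails at w4, so []q is false at w2.
    At w2: <><><>~[]q requires <><>~[]q at some successor in {w1, w2, w4}.
      <><>~[]q holds at w1, so <><><>~[]q is true at w2.

Yes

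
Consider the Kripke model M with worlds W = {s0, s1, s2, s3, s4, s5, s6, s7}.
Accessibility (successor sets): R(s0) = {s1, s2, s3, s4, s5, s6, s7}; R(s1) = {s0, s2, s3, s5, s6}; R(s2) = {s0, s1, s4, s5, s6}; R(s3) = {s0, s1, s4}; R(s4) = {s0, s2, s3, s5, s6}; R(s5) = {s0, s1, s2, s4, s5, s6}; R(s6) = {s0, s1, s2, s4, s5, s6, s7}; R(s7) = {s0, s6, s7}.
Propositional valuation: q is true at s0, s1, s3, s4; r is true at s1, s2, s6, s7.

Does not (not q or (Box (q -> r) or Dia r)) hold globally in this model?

No

Let φ = not (not q or (Box (q -> r) or Dia r)). Evaluate φ at each world:
  s0 (successors {s1, s2, s3, s4, s5, s6, s7}): φ is false.
  s1 (successors {s0, s2, s3, s5, s6}): φ is false.
  s2 (successors {s0, s1, s4, s5, s6}): φ is false.
  s3 (successors {s0, s1, s4}): φ is false.
  s4 (successors {s0, s2, s3, s5, s6}): φ is false.
  s5 (successors {s0, s1, s2, s4, s5, s6}): φ is false.
  s6 (successors {s0, s1, s2, s4, s5, s6, s7}): φ is false.
  s7 (successors {s0, s6, s7}): φ is false.
Detail at s0 (counterexample):
  At s0: not q or (Box (q -> r) or Dia r) is true, so not (not q or (Box (q -> r) or Dia r)) is false.
    At s0: not q is false, Box (q -> r) or Dia r is true, so not q or (Box (q -> r) or Dia r) is true.
      At s0: Box (q -> r) is false, Dia r is true, so Box (q -> r) or Dia r is true.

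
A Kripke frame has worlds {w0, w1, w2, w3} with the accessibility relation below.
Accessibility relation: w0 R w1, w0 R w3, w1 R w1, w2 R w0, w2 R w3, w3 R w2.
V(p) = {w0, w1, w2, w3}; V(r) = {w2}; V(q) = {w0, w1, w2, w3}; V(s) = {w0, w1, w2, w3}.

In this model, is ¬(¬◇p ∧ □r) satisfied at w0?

Yes

At w0: ¬◇p ∧ □r is false, so ¬(¬◇p ∧ □r) is true.
  At w0: ¬◇p is false, □r is false, so ¬◇p ∧ □r is false.
    At w0: ◇p is true, so ¬◇p is false.
      At w0: ◇p requires p at some successor in {w1, w3}.
        p holds at w1, so ◇p is true at w0.
    At w0: □r requires r at every successor {w1, w3}.
      r fails at w1, so □r is false at w0.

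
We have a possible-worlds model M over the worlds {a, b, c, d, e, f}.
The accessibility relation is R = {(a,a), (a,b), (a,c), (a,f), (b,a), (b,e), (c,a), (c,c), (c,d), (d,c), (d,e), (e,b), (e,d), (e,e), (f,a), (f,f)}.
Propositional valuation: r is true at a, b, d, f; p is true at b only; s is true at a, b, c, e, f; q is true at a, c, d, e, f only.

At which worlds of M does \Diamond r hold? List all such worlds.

a, b, c, e, f

Let φ = \Diamond r. Evaluate φ at each world:
  a (successors {a, b, c, f}): φ is true.
  b (successors {a, e}): φ is true.
  c (successors {a, c, d}): φ is true.
  d (successors {c, e}): φ is false.
  e (successors {b, d, e}): φ is true.
  f (successors {a, f}): φ is true.
For instance, at a:
  At a: \Diamond r requires r at some successor in {a, b, c, f}.
    r holds at a, so \Diamond r is true at a.
Satisfying worlds: {a, b, c, e, f}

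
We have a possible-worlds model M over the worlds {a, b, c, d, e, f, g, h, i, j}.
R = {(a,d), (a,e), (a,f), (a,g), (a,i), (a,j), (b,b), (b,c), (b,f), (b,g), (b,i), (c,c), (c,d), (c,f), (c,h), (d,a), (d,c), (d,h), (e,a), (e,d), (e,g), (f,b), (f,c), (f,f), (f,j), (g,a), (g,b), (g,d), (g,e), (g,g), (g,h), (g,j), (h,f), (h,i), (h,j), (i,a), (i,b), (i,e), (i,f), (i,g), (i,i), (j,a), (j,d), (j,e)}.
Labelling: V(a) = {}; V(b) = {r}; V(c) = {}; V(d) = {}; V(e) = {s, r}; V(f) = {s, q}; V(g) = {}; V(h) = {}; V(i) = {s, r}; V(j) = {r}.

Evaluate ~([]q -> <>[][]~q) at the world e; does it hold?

No

Recall that []ψ holds at a world iff ψ holds at every accessible world, and <>ψ holds iff ψ holds at some accessible world.
At e: []q -> <>[][]~q is true, so ~([]q -> <>[][]~q) is false.
  At e: []q is false, <>[][]~q is false, so []q -> <>[][]~q is true.
    At e: []q requires q at every successor {a, d, g}.
      q fails at a, so []q is false at e.
    At e: <>[][]~q requires [][]~q at some successor in {a, d, g}.
      At a: [][]~q is false.
      At d: [][]~q is false.
      At g: [][]~q is false.
    So <>[][]~q is false at e.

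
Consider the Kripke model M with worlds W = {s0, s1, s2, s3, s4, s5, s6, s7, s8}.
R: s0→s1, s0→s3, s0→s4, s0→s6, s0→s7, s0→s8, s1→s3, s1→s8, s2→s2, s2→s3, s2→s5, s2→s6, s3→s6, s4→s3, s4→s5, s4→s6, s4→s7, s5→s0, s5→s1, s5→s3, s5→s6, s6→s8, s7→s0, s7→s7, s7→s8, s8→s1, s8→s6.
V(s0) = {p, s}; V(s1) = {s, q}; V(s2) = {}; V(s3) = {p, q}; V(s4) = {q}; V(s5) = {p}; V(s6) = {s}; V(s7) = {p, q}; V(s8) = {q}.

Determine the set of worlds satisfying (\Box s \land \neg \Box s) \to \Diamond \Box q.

s0, s1, s2, s3, s4, s5, s6, s7, s8

Let φ = (\Box s \land \neg \Box s) \to \Diamond \Box q. Evaluate φ at each world:
  s0 (successors {s1, s3, s4, s6, s7, s8}): φ is true.
  s1 (successors {s3, s8}): φ is true.
  s2 (successors {s2, s3, s5, s6}): φ is true.
  s3 (successors {s6}): φ is true.
  s4 (successors {s3, s5, s6, s7}): φ is true.
  s5 (successors {s0, s1, s3, s6}): φ is true.
  s6 (successors {s8}): φ is true.
  s7 (successors {s0, s7, s8}): φ is true.
  s8 (successors {s1, s6}): φ is true.
For instance, at s8:
  At s8: \Box s \land \neg \Box s is false, \Diamond \Box q is true, so (\Box s \land \neg \Box s) \to \Diamond \Box q is true.
    At s8: \Box s is true, \neg \Box s is false, so \Box s \land \neg \Box s is false.
      At s8: \Box s requires s at every successor {s1, s6}.
        At s1: s is true.
        At s6: s is true.
      So \Box s is true at s8.
      At s8: \Box s is true, so \neg \Box s is false.
    At s8: \Diamond \Box q requires \Box q at some successor in {s1, s6}.
      \Box q holds at s1, so \Diamond \Box q is true at s8.
Satisfying worlds: {s0, s1, s2, s3, s4, s5, s6, s7, s8}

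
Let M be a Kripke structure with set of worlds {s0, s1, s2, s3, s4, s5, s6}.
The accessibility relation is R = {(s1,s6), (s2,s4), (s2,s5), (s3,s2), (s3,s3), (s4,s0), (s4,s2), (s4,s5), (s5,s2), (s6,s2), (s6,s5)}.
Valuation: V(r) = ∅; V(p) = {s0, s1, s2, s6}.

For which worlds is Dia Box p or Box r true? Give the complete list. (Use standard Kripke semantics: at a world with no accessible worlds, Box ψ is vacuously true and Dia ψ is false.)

Recall that Box ψ holds at a world iff ψ holds at every accessible world, and Dia ψ holds iff ψ holds at some accessible world.
Let φ = Dia Box p or Box r. Evaluate φ at each world:
  s0 (successors ∅): φ is true.
  s1 (successors {s6}): φ is false.
  s2 (successors {s4, s5}): φ is true.
  s3 (successors {s2, s3}): φ is false.
  s4 (successors {s0, s2, s5}): φ is true.
  s5 (successors {s2}): φ is false.
  s6 (successors {s2, s5}): φ is true.
For instance, at s2:
  At s2: Dia Box p is true, Box r is false, so Dia Box p or Box r is true.
    At s2: Dia Box p requires Box p at some successor in {s4, s5}.
      Box p holds at s5, so Dia Box p is true at s2.
    At s2: Box r requires r at every successor {s4, s5}.
      r fails at s4, so Box r is false at s2.
Satisfying worlds: {s0, s2, s4, s6}

s0, s2, s4, s6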